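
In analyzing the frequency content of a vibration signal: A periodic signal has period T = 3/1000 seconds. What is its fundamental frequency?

The fundamental frequency is the reciprocal of the period.
f = 1/T = 1/(3/1000) = 1000/3 Hz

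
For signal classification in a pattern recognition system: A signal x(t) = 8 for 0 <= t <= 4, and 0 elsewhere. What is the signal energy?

Energy = integral of |x(t)|^2 dt over the signal duration
= 8^2 * 4 = 64 * 4 = 256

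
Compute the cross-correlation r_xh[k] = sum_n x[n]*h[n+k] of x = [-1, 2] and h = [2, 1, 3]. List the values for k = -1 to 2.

Both sequences indexed from 0 and zero outside their support.
Lags with overlap: k = -1 to 2.
  r_xh[-1] = x[1]*h[0] = 4
  r_xh[0] = x[0]*h[0] + x[1]*h[1] = 0
  r_xh[1] = x[0]*h[1] + x[1]*h[2] = 5
  r_xh[2] = x[0]*h[2] = -3
r_xh = [4, 0, 5, -3] (for k = -1, ..., 2)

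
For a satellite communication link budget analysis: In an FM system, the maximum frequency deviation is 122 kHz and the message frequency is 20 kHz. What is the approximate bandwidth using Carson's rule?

Carson's rule: BW = 2*(delta_f + f_m)
= 2*(122 + 20) kHz = 284 kHz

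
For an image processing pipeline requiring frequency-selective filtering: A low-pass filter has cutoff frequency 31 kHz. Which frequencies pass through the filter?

A low-pass filter passes all frequencies below the cutoff frequency 31 kHz and attenuates higher frequencies.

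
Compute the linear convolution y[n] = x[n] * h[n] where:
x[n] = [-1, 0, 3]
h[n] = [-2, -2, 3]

y[n] = sum_k x[k]*h[n-k]. Output length = len(x) + len(h) - 1 = 3 + 3 - 1 = 5.
y[0] = -1*-2 = 2
y[1] = 0*-2 + -1*-2 = 2
y[2] = 3*-2 + 0*-2 + -1*3 = -9
y[3] = 3*-2 + 0*3 = -6
y[4] = 3*3 = 9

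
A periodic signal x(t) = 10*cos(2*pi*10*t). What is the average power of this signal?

Average power of A*cos(wt) is A^2/2.
P = 10^2 / 2 = 100/2 = 50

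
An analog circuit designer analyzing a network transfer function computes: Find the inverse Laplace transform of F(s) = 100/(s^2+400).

Standard pair: w/(s^2+w^2) <-> sin(wt)*u(t)
Recognize w^2 = 400, so w = 20; numerator 100 = 5*20.
f(t) = 5*sin(20t)*u(t)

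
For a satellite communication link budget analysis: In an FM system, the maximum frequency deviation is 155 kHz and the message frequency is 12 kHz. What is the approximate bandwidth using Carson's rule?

Carson's rule: BW = 2*(delta_f + f_m)
= 2*(155 + 12) kHz = 334 kHz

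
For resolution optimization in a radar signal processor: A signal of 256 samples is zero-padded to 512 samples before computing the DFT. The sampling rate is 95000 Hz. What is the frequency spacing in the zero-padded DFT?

Original DFT: N = 256, resolution = f_s/N = 95000/256 = 11875/32 Hz
Zero-padded DFT: N = 512, resolution = f_s/N = 95000/512 = 11875/64 Hz
Zero-padding interpolates the spectrum (finer frequency grid)
but does NOT improve the true spectral resolution (ability to resolve close frequencies).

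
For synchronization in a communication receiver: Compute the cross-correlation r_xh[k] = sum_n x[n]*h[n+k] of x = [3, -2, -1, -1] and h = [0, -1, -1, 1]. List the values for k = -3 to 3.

Both sequences indexed from 0 and zero outside their support.
Lags with overlap: k = -3 to 3.
  r_xh[-3] = x[3]*h[0] = 0
  r_xh[-2] = x[2]*h[0] + x[3]*h[1] = 1
  r_xh[-1] = x[1]*h[0] + x[2]*h[1] + x[3]*h[2] = 2
  r_xh[0] = x[0]*h[0] + x[1]*h[1] + x[2]*h[2] + x[3]*h[3] = 2
  r_xh[1] = x[0]*h[1] + x[1]*h[2] + x[2]*h[3] = -2
  r_xh[2] = x[0]*h[2] + x[1]*h[3] = -5
  r_xh[3] = x[0]*h[3] = 3
r_xh = [0, 1, 2, 2, -2, -5, 3] (for k = -3, ..., 3)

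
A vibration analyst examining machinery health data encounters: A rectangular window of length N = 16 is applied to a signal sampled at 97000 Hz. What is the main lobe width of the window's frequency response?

For a rectangular window of length N,
the main lobe width in frequency is 2*f_s/N.
= 2*97000/16 = 12125 Hz
This determines the minimum frequency separation for resolving two sinusoids.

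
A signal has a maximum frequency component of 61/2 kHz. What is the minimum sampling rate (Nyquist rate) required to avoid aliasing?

By the Nyquist-Shannon sampling theorem,
the minimum sampling rate (Nyquist rate) must be at least 2 * f_max.
Nyquist rate = 2 * 61/2 kHz = 61 kHz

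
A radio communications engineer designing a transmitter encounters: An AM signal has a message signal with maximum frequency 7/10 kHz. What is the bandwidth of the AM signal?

In AM (double-sideband), the bandwidth is twice the message frequency.
BW = 2 * f_m = 2 * 7/10 kHz = 7/5 kHz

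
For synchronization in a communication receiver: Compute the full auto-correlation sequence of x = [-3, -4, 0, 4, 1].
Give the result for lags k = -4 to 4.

r_xx[k] = sum_m x[m]*x[m+k], indexed from 0, for k = -4 to 4:
  r_xx[-4] = x[4]*x[0] = -3
  r_xx[-3] = x[3]*x[0] + x[4]*x[1] = -16
  r_xx[-2] = x[2]*x[0] + x[3]*x[1] + x[4]*x[2] = -16
  r_xx[-1] = x[1]*x[0] + x[2]*x[1] + x[3]*x[2] + x[4]*x[3] = 16
  r_xx[0] = x[0]*x[0] + x[1]*x[1] + x[2]*x[2] + x[3]*x[3] + x[4]*x[4] = 42
  r_xx[1] = x[0]*x[1] + x[1]*x[2] + x[2]*x[3] + x[3]*x[4] = 16
  r_xx[2] = x[0]*x[2] + x[1]*x[3] + x[2]*x[4] = -16
  r_xx[3] = x[0]*x[3] + x[1]*x[4] = -16
  r_xx[4] = x[0]*x[4] = -3
r_xx = [-3, -16, -16, 16, 42, 16, -16, -16, -3]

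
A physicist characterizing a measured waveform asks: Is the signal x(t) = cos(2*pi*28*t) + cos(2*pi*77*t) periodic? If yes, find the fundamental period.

f1 = 28 Hz, f2 = 77 Hz
Period T1 = 1/28, T2 = 1/77
Ratio T1/T2 = 77/28, which is rational.
The signal is periodic with fundamental period T = 1/GCD(28,77) = 1/7 s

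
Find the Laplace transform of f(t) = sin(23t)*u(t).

Standard pair: sin(wt)*u(t) <-> w/(s^2+w^2)
With w = 23: L{sin(23t)*u(t)} = 23/(s^2+529)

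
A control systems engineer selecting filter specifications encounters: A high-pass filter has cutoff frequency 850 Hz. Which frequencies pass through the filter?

A high-pass filter passes all frequencies above the cutoff frequency 850 Hz and attenuates lower frequencies.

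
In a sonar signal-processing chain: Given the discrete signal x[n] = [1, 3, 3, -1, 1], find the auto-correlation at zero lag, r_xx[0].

The auto-correlation at zero lag r_xx[0] equals the signal energy.
r_xx[0] = sum of x[n]^2 = 1^2 + 3^2 + 3^2 + (-1)^2 + 1^2
= 1 + 9 + 9 + 1 + 1 = 21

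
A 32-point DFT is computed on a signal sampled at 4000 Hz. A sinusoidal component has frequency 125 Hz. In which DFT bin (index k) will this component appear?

DFT frequency resolution = f_s/N = 4000/32 = 125 Hz
Bin index k = f_signal / resolution = 125 / 125 = 1
The signal frequency 125 Hz falls in DFT bin k = 1.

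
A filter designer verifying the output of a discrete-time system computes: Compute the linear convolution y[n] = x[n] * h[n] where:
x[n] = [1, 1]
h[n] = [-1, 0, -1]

y[n] = sum_k x[k]*h[n-k]. Output length = len(x) + len(h) - 1 = 2 + 3 - 1 = 4.
y[0] = 1*-1 = -1
y[1] = 1*-1 + 1*0 = -1
y[2] = 1*0 + 1*-1 = -1
y[3] = 1*-1 = -1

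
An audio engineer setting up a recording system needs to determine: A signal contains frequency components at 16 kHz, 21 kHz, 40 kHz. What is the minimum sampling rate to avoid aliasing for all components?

The highest frequency component is f_max = 40 kHz.
Nyquist rate = 2 * f_max = 2 * 40 kHz = 80 kHz.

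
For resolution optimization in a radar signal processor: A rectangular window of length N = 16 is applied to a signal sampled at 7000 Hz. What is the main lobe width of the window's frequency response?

For a rectangular window of length N,
the main lobe width in frequency is 2*f_s/N.
= 2*7000/16 = 875 Hz
This determines the minimum frequency separation for resolving two sinusoids.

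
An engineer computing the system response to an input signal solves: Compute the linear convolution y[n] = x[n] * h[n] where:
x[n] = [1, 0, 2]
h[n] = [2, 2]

y[n] = sum_k x[k]*h[n-k]. Output length = len(x) + len(h) - 1 = 3 + 2 - 1 = 4.
y[0] = 1*2 = 2
y[1] = 0*2 + 1*2 = 2
y[2] = 2*2 + 0*2 = 4
y[3] = 2*2 = 4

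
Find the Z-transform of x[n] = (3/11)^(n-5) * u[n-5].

Time-shifting property: if X(z) = Z{x[n]}, then Z{x[n-d]} = z^(-d) * X(z)
X(z) = z/(z - 3/11) for x[n] = (3/11)^n * u[n]
Z{x[n-5]} = z^(-5) * z/(z - 3/11) = z^(-4)/(z - 3/11)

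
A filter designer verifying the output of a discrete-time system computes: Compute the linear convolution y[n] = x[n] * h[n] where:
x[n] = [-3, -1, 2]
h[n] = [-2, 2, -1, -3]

y[n] = sum_k x[k]*h[n-k]. Output length = len(x) + len(h) - 1 = 3 + 4 - 1 = 6.
y[0] = -3*-2 = 6
y[1] = -1*-2 + -3*2 = -4
y[2] = 2*-2 + -1*2 + -3*-1 = -3
y[3] = 2*2 + -1*-1 + -3*-3 = 14
y[4] = 2*-1 + -1*-3 = 1
y[5] = 2*-3 = -6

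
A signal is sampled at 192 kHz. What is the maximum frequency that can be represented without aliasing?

The maximum frequency that can be represented without aliasing
is the Nyquist frequency: f_max = f_s / 2 = 192 kHz / 2 = 96 kHz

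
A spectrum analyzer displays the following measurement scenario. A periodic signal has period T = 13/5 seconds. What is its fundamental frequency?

The fundamental frequency is the reciprocal of the period.
f = 1/T = 1/(13/5) = 5/13 Hz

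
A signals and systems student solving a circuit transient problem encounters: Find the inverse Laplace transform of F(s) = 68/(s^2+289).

Standard pair: w/(s^2+w^2) <-> sin(wt)*u(t)
Recognize w^2 = 289, so w = 17; numerator 68 = 4*17.
f(t) = 4*sin(17t)*u(t)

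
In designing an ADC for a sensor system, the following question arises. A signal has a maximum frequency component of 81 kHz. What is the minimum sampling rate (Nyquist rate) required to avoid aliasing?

By the Nyquist-Shannon sampling theorem,
the minimum sampling rate (Nyquist rate) must be at least 2 * f_max.
Nyquist rate = 2 * 81 kHz = 162 kHz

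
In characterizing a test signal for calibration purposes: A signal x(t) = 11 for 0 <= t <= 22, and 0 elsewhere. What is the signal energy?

Energy = integral of |x(t)|^2 dt over the signal duration
= 11^2 * 22 = 121 * 22 = 2662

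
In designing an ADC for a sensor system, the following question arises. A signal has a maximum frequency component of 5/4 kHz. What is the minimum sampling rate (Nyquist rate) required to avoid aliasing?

By the Nyquist-Shannon sampling theorem,
the minimum sampling rate (Nyquist rate) must be at least 2 * f_max.
Nyquist rate = 2 * 5/4 kHz = 5/2 kHz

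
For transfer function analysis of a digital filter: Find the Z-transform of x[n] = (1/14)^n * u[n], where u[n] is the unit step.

The Z-transform of a^n * u[n] is z/(z-a) for |z| > |a|.
Here a = 1/14, so X(z) = z/(z - (1/14)) = 14z/(14z - 1)
ROC: |z| > 1/14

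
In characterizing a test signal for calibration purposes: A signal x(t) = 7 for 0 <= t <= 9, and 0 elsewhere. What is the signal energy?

Energy = integral of |x(t)|^2 dt over the signal duration
= 7^2 * 9 = 49 * 9 = 441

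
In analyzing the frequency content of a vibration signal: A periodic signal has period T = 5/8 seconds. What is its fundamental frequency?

The fundamental frequency is the reciprocal of the period.
f = 1/T = 1/(5/8) = 8/5 Hz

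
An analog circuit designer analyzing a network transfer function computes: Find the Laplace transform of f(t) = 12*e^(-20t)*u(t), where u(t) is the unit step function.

Standard Laplace transform pair:
e^(-at)*u(t) <-> 1/(s+a)
With a = 20: L{12*e^(-20t)*u(t)} = 12/(s+20), ROC: Re(s) > -20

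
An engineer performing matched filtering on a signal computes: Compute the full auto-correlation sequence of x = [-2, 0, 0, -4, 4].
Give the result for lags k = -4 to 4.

r_xx[k] = sum_m x[m]*x[m+k], indexed from 0, for k = -4 to 4:
  r_xx[-4] = x[4]*x[0] = -8
  r_xx[-3] = x[3]*x[0] + x[4]*x[1] = 8
  r_xx[-2] = x[2]*x[0] + x[3]*x[1] + x[4]*x[2] = 0
  r_xx[-1] = x[1]*x[0] + x[2]*x[1] + x[3]*x[2] + x[4]*x[3] = -16
  r_xx[0] = x[0]*x[0] + x[1]*x[1] + x[2]*x[2] + x[3]*x[3] + x[4]*x[4] = 36
  r_xx[1] = x[0]*x[1] + x[1]*x[2] + x[2]*x[3] + x[3]*x[4] = -16
  r_xx[2] = x[0]*x[2] + x[1]*x[3] + x[2]*x[4] = 0
  r_xx[3] = x[0]*x[3] + x[1]*x[4] = 8
  r_xx[4] = x[0]*x[4] = -8
r_xx = [-8, 8, 0, -16, 36, -16, 0, 8, -8]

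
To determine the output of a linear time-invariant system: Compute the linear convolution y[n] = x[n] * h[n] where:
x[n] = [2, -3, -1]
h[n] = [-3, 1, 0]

y[n] = sum_k x[k]*h[n-k]. Output length = len(x) + len(h) - 1 = 3 + 3 - 1 = 5.
y[0] = 2*-3 = -6
y[1] = -3*-3 + 2*1 = 11
y[2] = -1*-3 + -3*1 + 2*0 = 0
y[3] = -1*1 + -3*0 = -1
y[4] = -1*0 = 0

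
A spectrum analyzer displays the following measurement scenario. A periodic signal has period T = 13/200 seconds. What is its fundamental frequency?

The fundamental frequency is the reciprocal of the period.
f = 1/T = 1/(13/200) = 200/13 Hz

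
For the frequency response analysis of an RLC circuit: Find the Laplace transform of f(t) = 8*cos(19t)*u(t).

Standard pair: cos(wt)*u(t) <-> s/(s^2+w^2)
With w = 19: L{8*cos(19t)*u(t)} = 8s/(s^2+361)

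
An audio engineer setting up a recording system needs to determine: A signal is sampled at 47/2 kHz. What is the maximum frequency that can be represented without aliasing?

The maximum frequency that can be represented without aliasing
is the Nyquist frequency: f_max = f_s / 2 = 47/2 kHz / 2 = 47/4 kHz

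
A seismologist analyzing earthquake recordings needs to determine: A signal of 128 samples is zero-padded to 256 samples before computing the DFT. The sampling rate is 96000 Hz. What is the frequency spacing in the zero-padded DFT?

Original DFT: N = 128, resolution = f_s/N = 96000/128 = 750 Hz
Zero-padded DFT: N = 256, resolution = f_s/N = 96000/256 = 375 Hz
Zero-padding interpolates the spectrum (finer frequency grid)
but does NOT improve the true spectral resolution (ability to resolve close frequencies).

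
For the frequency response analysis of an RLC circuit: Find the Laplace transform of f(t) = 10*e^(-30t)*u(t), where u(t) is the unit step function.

Standard Laplace transform pair:
e^(-at)*u(t) <-> 1/(s+a)
With a = 30: L{10*e^(-30t)*u(t)} = 10/(s+30), ROC: Re(s) > -30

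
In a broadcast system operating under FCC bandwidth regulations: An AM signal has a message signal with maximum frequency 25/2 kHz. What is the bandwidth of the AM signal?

In AM (double-sideband), the bandwidth is twice the message frequency.
BW = 2 * f_m = 2 * 25/2 kHz = 25 kHz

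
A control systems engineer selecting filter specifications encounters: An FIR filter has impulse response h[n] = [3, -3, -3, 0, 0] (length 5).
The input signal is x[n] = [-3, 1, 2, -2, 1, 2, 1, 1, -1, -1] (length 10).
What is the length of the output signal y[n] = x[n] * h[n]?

For linear convolution, the output length is:
len(y) = len(x) + len(h) - 1 = 10 + 5 - 1 = 14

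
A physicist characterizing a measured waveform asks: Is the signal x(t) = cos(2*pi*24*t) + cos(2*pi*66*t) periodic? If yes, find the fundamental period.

f1 = 24 Hz, f2 = 66 Hz
Period T1 = 1/24, T2 = 1/66
Ratio T1/T2 = 66/24, which is rational.
The signal is periodic with fundamental period T = 1/GCD(24,66) = 1/6 s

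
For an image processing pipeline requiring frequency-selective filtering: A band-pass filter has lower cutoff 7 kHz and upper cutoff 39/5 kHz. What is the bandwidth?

Bandwidth = f_high - f_low
= 39/5 kHz - 7 kHz = 4/5 kHz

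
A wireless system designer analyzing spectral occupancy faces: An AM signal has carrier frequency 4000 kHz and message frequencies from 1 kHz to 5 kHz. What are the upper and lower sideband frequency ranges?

Upper sideband (USB) = fc + [fm_low, fm_high] = 4000 + [1, 5] = [4001, 4005] kHz
Lower sideband (LSB) = fc - [fm_high, fm_low] = 4000 - [5, 1] = [3995, 3999] kHz
Total occupied spectrum: 3995 kHz to 4005 kHz (plus carrier at 4000 kHz)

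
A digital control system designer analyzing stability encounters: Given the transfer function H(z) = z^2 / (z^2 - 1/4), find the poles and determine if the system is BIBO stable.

Poles are roots of the denominator: z^2 - 1/4 = 0.
Quadratic formula: z = [-(0) +/- sqrt((0)^2 - 4*(-1/4))] / 2
Discriminant = 0 + 1 = 1; sqrt = 1.
z = (0 +/- 1) / 2 => z = 1/2 or z = -1/2.
|p1| = 1/2, |p2| = 1/2.
For BIBO stability, all poles must lie inside the unit circle (|p| < 1).
System is STABLE since both |p| < 1.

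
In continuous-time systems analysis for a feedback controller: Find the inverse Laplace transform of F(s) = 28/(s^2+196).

Standard pair: w/(s^2+w^2) <-> sin(wt)*u(t)
Recognize w^2 = 196, so w = 14; numerator 28 = 2*14.
f(t) = 2*sin(14t)*u(t)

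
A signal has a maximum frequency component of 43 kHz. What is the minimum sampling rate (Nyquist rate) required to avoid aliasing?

By the Nyquist-Shannon sampling theorem,
the minimum sampling rate (Nyquist rate) must be at least 2 * f_max.
Nyquist rate = 2 * 43 kHz = 86 kHz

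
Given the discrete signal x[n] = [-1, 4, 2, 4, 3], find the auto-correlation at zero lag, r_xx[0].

The auto-correlation at zero lag r_xx[0] equals the signal energy.
r_xx[0] = sum of x[n]^2 = (-1)^2 + 4^2 + 2^2 + 4^2 + 3^2
= 1 + 16 + 4 + 16 + 9 = 46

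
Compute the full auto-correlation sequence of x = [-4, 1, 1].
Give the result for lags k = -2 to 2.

r_xx[k] = sum_m x[m]*x[m+k], indexed from 0, for k = -2 to 2:
  r_xx[-2] = x[2]*x[0] = -4
  r_xx[-1] = x[1]*x[0] + x[2]*x[1] = -3
  r_xx[0] = x[0]*x[0] + x[1]*x[1] + x[2]*x[2] = 18
  r_xx[1] = x[0]*x[1] + x[1]*x[2] = -3
  r_xx[2] = x[0]*x[2] = -4
r_xx = [-4, -3, 18, -3, -4]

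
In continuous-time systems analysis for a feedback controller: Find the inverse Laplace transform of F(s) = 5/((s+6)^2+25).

Standard pair: w/((s+a)^2+w^2) <-> e^(-at)*sin(wt)*u(t)
With a=6, w=5: f(t) = e^(-6t)*sin(5t)*u(t)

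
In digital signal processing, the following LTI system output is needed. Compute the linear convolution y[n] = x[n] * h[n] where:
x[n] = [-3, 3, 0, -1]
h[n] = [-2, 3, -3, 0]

y[n] = sum_k x[k]*h[n-k]. Output length = len(x) + len(h) - 1 = 4 + 4 - 1 = 7.
y[0] = -3*-2 = 6
y[1] = 3*-2 + -3*3 = -15
y[2] = 0*-2 + 3*3 + -3*-3 = 18
y[3] = -1*-2 + 0*3 + 3*-3 + -3*0 = -7
y[4] = -1*3 + 0*-3 + 3*0 = -3
y[5] = -1*-3 + 0*0 = 3
y[6] = -1*0 = 0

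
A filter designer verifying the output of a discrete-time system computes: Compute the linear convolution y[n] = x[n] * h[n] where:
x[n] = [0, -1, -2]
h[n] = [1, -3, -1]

y[n] = sum_k x[k]*h[n-k]. Output length = len(x) + len(h) - 1 = 3 + 3 - 1 = 5.
y[0] = 0*1 = 0
y[1] = -1*1 + 0*-3 = -1
y[2] = -2*1 + -1*-3 + 0*-1 = 1
y[3] = -2*-3 + -1*-1 = 7
y[4] = -2*-1 = 2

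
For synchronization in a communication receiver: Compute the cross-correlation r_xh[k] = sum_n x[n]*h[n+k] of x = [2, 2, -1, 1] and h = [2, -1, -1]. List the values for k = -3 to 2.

Both sequences indexed from 0 and zero outside their support.
Lags with overlap: k = -3 to 2.
  r_xh[-3] = x[3]*h[0] = 2
  r_xh[-2] = x[2]*h[0] + x[3]*h[1] = -3
  r_xh[-1] = x[1]*h[0] + x[2]*h[1] + x[3]*h[2] = 4
  r_xh[0] = x[0]*h[0] + x[1]*h[1] + x[2]*h[2] = 3
  r_xh[1] = x[0]*h[1] + x[1]*h[2] = -4
  r_xh[2] = x[0]*h[2] = -2
r_xh = [2, -3, 4, 3, -4, -2] (for k = -3, ..., 2)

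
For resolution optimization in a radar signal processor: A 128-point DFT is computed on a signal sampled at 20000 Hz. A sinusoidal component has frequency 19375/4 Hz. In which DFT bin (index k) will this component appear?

DFT frequency resolution = f_s/N = 20000/128 = 625/4 Hz
Bin index k = f_signal / resolution = 19375/4 / 625/4 = 31
The signal frequency 19375/4 Hz falls in DFT bin k = 31.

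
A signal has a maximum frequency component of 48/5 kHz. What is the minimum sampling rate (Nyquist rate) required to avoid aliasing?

By the Nyquist-Shannon sampling theorem,
the minimum sampling rate (Nyquist rate) must be at least 2 * f_max.
Nyquist rate = 2 * 48/5 kHz = 96/5 kHz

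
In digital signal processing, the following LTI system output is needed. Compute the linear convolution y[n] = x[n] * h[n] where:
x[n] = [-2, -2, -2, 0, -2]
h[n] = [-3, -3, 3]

y[n] = sum_k x[k]*h[n-k]. Output length = len(x) + len(h) - 1 = 5 + 3 - 1 = 7.
y[0] = -2*-3 = 6
y[1] = -2*-3 + -2*-3 = 12
y[2] = -2*-3 + -2*-3 + -2*3 = 6
y[3] = 0*-3 + -2*-3 + -2*3 = 0
y[4] = -2*-3 + 0*-3 + -2*3 = 0
y[5] = -2*-3 + 0*3 = 6
y[6] = -2*3 = -6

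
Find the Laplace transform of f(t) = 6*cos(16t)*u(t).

Standard pair: cos(wt)*u(t) <-> s/(s^2+w^2)
With w = 16: L{6*cos(16t)*u(t)} = 6s/(s^2+256)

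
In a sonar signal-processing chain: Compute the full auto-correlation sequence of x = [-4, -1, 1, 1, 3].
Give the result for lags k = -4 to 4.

r_xx[k] = sum_m x[m]*x[m+k], indexed from 0, for k = -4 to 4:
  r_xx[-4] = x[4]*x[0] = -12
  r_xx[-3] = x[3]*x[0] + x[4]*x[1] = -7
  r_xx[-2] = x[2]*x[0] + x[3]*x[1] + x[4]*x[2] = -2
  r_xx[-1] = x[1]*x[0] + x[2]*x[1] + x[3]*x[2] + x[4]*x[3] = 7
  r_xx[0] = x[0]*x[0] + x[1]*x[1] + x[2]*x[2] + x[3]*x[3] + x[4]*x[4] = 28
  r_xx[1] = x[0]*x[1] + x[1]*x[2] + x[2]*x[3] + x[3]*x[4] = 7
  r_xx[2] = x[0]*x[2] + x[1]*x[3] + x[2]*x[4] = -2
  r_xx[3] = x[0]*x[3] + x[1]*x[4] = -7
  r_xx[4] = x[0]*x[4] = -12
r_xx = [-12, -7, -2, 7, 28, 7, -2, -7, -12]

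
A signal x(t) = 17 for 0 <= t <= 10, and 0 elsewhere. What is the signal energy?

Energy = integral of |x(t)|^2 dt over the signal duration
= 17^2 * 10 = 289 * 10 = 2890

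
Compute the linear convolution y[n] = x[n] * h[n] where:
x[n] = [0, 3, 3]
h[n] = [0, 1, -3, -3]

y[n] = sum_k x[k]*h[n-k]. Output length = len(x) + len(h) - 1 = 3 + 4 - 1 = 6.
y[0] = 0*0 = 0
y[1] = 3*0 + 0*1 = 0
y[2] = 3*0 + 3*1 + 0*-3 = 3
y[3] = 3*1 + 3*-3 + 0*-3 = -6
y[4] = 3*-3 + 3*-3 = -18
y[5] = 3*-3 = -9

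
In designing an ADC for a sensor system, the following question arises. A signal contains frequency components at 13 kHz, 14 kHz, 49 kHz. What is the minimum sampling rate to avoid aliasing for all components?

The highest frequency component is f_max = 49 kHz.
Nyquist rate = 2 * f_max = 2 * 49 kHz = 98 kHz.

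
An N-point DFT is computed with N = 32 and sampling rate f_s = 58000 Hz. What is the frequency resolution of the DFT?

DFT frequency resolution = f_s / N
= 58000 / 32 = 3625/2 Hz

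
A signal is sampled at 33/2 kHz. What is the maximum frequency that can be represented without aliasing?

The maximum frequency that can be represented without aliasing
is the Nyquist frequency: f_max = f_s / 2 = 33/2 kHz / 2 = 33/4 kHz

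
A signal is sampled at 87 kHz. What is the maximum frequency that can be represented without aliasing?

The maximum frequency that can be represented without aliasing
is the Nyquist frequency: f_max = f_s / 2 = 87 kHz / 2 = 87/2 kHz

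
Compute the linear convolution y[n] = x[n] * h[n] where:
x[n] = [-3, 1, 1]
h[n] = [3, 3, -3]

y[n] = sum_k x[k]*h[n-k]. Output length = len(x) + len(h) - 1 = 3 + 3 - 1 = 5.
y[0] = -3*3 = -9
y[1] = 1*3 + -3*3 = -6
y[2] = 1*3 + 1*3 + -3*-3 = 15
y[3] = 1*3 + 1*-3 = 0
y[4] = 1*-3 = -3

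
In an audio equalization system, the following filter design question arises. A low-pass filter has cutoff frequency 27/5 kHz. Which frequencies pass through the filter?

A low-pass filter passes all frequencies below the cutoff frequency 27/5 kHz and attenuates higher frequencies.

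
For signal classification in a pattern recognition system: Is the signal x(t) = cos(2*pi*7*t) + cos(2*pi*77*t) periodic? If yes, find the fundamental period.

f1 = 7 Hz, f2 = 77 Hz
Period T1 = 1/7, T2 = 1/77
Ratio T1/T2 = 77/7, which is rational.
The signal is periodic with fundamental period T = 1/GCD(7,77) = 1/7 s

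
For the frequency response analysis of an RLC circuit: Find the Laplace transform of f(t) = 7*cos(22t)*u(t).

Standard pair: cos(wt)*u(t) <-> s/(s^2+w^2)
With w = 22: L{7*cos(22t)*u(t)} = 7s/(s^2+484)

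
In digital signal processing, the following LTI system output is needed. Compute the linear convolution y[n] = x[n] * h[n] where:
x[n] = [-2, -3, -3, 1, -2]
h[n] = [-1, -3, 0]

y[n] = sum_k x[k]*h[n-k]. Output length = len(x) + len(h) - 1 = 5 + 3 - 1 = 7.
y[0] = -2*-1 = 2
y[1] = -3*-1 + -2*-3 = 9
y[2] = -3*-1 + -3*-3 + -2*0 = 12
y[3] = 1*-1 + -3*-3 + -3*0 = 8
y[4] = -2*-1 + 1*-3 + -3*0 = -1
y[5] = -2*-3 + 1*0 = 6
y[6] = -2*0 = 0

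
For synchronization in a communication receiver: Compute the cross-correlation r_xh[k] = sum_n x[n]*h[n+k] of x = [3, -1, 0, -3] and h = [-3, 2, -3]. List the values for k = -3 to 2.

Both sequences indexed from 0 and zero outside their support.
Lags with overlap: k = -3 to 2.
  r_xh[-3] = x[3]*h[0] = 9
  r_xh[-2] = x[2]*h[0] + x[3]*h[1] = -6
  r_xh[-1] = x[1]*h[0] + x[2]*h[1] + x[3]*h[2] = 12
  r_xh[0] = x[0]*h[0] + x[1]*h[1] + x[2]*h[2] = -11
  r_xh[1] = x[0]*h[1] + x[1]*h[2] = 9
  r_xh[2] = x[0]*h[2] = -9
r_xh = [9, -6, 12, -11, 9, -9] (for k = -3, ..., 2)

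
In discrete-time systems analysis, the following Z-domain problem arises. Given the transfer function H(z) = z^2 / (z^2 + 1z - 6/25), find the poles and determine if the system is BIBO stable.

Poles are roots of the denominator: z^2 + 1z - 6/25 = 0.
Quadratic formula: z = [-(1) +/- sqrt((1)^2 - 4*(-6/25))] / 2
Discriminant = 1 + 24/25 = 49/25; sqrt = 7/5.
z = (-1 +/- 7/5) / 2 => z = 1/5 or z = -6/5.
|p1| = 6/5, |p2| = 1/5.
For BIBO stability, all poles must lie inside the unit circle (|p| < 1).
System is UNSTABLE since at least one |p| >= 1.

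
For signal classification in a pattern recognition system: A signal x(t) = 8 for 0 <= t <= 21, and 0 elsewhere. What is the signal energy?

Energy = integral of |x(t)|^2 dt over the signal duration
= 8^2 * 21 = 64 * 21 = 1344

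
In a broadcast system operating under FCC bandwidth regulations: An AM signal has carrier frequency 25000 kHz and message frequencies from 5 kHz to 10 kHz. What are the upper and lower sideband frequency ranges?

Upper sideband (USB) = fc + [fm_low, fm_high] = 25000 + [5, 10] = [25005, 25010] kHz
Lower sideband (LSB) = fc - [fm_high, fm_low] = 25000 - [10, 5] = [24990, 24995] kHz
Total occupied spectrum: 24990 kHz to 25010 kHz (plus carrier at 25000 kHz)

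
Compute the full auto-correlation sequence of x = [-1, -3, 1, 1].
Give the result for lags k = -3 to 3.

r_xx[k] = sum_m x[m]*x[m+k], indexed from 0, for k = -3 to 3:
  r_xx[-3] = x[3]*x[0] = -1
  r_xx[-2] = x[2]*x[0] + x[3]*x[1] = -4
  r_xx[-1] = x[1]*x[0] + x[2]*x[1] + x[3]*x[2] = 1
  r_xx[0] = x[0]*x[0] + x[1]*x[1] + x[2]*x[2] + x[3]*x[3] = 12
  r_xx[1] = x[0]*x[1] + x[1]*x[2] + x[2]*x[3] = 1
  r_xx[2] = x[0]*x[2] + x[1]*x[3] = -4
  r_xx[3] = x[0]*x[3] = -1
r_xx = [-1, -4, 1, 12, 1, -4, -1]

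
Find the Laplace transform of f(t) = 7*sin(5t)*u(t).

Standard pair: sin(wt)*u(t) <-> w/(s^2+w^2)
With w = 5: L{7*sin(5t)*u(t)} = 35/(s^2+25)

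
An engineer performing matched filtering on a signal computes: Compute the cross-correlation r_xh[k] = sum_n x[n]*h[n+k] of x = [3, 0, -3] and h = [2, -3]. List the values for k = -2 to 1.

Both sequences indexed from 0 and zero outside their support.
Lags with overlap: k = -2 to 1.
  r_xh[-2] = x[2]*h[0] = -6
  r_xh[-1] = x[1]*h[0] + x[2]*h[1] = 9
  r_xh[0] = x[0]*h[0] + x[1]*h[1] = 6
  r_xh[1] = x[0]*h[1] = -9
r_xh = [-6, 9, 6, -9] (for k = -2, ..., 1)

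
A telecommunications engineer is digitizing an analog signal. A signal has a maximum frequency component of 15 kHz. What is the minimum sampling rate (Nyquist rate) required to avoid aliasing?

By the Nyquist-Shannon sampling theorem,
the minimum sampling rate (Nyquist rate) must be at least 2 * f_max.
Nyquist rate = 2 * 15 kHz = 30 kHz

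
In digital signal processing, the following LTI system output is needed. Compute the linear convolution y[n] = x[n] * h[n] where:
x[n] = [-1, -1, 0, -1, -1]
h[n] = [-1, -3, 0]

y[n] = sum_k x[k]*h[n-k]. Output length = len(x) + len(h) - 1 = 5 + 3 - 1 = 7.
y[0] = -1*-1 = 1
y[1] = -1*-1 + -1*-3 = 4
y[2] = 0*-1 + -1*-3 + -1*0 = 3
y[3] = -1*-1 + 0*-3 + -1*0 = 1
y[4] = -1*-1 + -1*-3 + 0*0 = 4
y[5] = -1*-3 + -1*0 = 3
y[6] = -1*0 = 0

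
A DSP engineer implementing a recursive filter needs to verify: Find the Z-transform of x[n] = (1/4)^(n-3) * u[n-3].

Time-shifting property: if X(z) = Z{x[n]}, then Z{x[n-d]} = z^(-d) * X(z)
X(z) = z/(z - 1/4) for x[n] = (1/4)^n * u[n]
Z{x[n-3]} = z^(-3) * z/(z - 1/4) = z^(-2)/(z - 1/4)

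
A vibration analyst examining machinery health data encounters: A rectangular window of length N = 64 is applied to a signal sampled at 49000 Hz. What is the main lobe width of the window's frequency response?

For a rectangular window of length N,
the main lobe width in frequency is 2*f_s/N.
= 2*49000/64 = 6125/4 Hz
This determines the minimum frequency separation for resolving two sinusoids.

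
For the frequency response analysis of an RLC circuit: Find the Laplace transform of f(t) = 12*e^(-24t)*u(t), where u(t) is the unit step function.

Standard Laplace transform pair:
e^(-at)*u(t) <-> 1/(s+a)
With a = 24: L{12*e^(-24t)*u(t)} = 12/(s+24), ROC: Re(s) > -24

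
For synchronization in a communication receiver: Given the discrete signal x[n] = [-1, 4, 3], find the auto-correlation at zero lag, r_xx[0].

The auto-correlation at zero lag r_xx[0] equals the signal energy.
r_xx[0] = sum of x[n]^2 = (-1)^2 + 4^2 + 3^2
= 1 + 16 + 9 = 26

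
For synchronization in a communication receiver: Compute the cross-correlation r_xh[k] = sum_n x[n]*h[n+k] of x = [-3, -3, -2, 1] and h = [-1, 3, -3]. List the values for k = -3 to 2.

Both sequences indexed from 0 and zero outside their support.
Lags with overlap: k = -3 to 2.
  r_xh[-3] = x[3]*h[0] = -1
  r_xh[-2] = x[2]*h[0] + x[3]*h[1] = 5
  r_xh[-1] = x[1]*h[0] + x[2]*h[1] + x[3]*h[2] = -6
  r_xh[0] = x[0]*h[0] + x[1]*h[1] + x[2]*h[2] = 0
  r_xh[1] = x[0]*h[1] + x[1]*h[2] = 0
  r_xh[2] = x[0]*h[2] = 9
r_xh = [-1, 5, -6, 0, 0, 9] (for k = -3, ..., 2)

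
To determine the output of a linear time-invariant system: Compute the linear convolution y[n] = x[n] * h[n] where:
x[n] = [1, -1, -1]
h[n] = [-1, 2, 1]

y[n] = sum_k x[k]*h[n-k]. Output length = len(x) + len(h) - 1 = 3 + 3 - 1 = 5.
y[0] = 1*-1 = -1
y[1] = -1*-1 + 1*2 = 3
y[2] = -1*-1 + -1*2 + 1*1 = 0
y[3] = -1*2 + -1*1 = -3
y[4] = -1*1 = -1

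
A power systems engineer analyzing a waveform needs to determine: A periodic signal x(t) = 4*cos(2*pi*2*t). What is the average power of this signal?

Average power of A*cos(wt) is A^2/2.
P = 4^2 / 2 = 16/2 = 8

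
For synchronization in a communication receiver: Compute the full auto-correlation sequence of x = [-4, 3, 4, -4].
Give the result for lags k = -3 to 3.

r_xx[k] = sum_m x[m]*x[m+k], indexed from 0, for k = -3 to 3:
  r_xx[-3] = x[3]*x[0] = 16
  r_xx[-2] = x[2]*x[0] + x[3]*x[1] = -28
  r_xx[-1] = x[1]*x[0] + x[2]*x[1] + x[3]*x[2] = -16
  r_xx[0] = x[0]*x[0] + x[1]*x[1] + x[2]*x[2] + x[3]*x[3] = 57
  r_xx[1] = x[0]*x[1] + x[1]*x[2] + x[2]*x[3] = -16
  r_xx[2] = x[0]*x[2] + x[1]*x[3] = -28
  r_xx[3] = x[0]*x[3] = 16
r_xx = [16, -28, -16, 57, -16, -28, 16]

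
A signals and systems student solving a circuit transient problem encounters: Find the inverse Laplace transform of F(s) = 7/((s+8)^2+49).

Standard pair: w/((s+a)^2+w^2) <-> e^(-at)*sin(wt)*u(t)
With a=8, w=7: f(t) = e^(-8t)*sin(7t)*u(t)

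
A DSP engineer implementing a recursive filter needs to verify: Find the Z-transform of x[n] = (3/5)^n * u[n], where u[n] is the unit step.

The Z-transform of a^n * u[n] is z/(z-a) for |z| > |a|.
Here a = 3/5, so X(z) = z/(z - (3/5)) = 5z/(5z - 3)
ROC: |z| > 3/5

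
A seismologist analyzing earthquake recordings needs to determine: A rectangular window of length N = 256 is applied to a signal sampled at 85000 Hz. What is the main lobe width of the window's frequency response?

For a rectangular window of length N,
the main lobe width in frequency is 2*f_s/N.
= 2*85000/256 = 10625/16 Hz
This determines the minimum frequency separation for resolving two sinusoids.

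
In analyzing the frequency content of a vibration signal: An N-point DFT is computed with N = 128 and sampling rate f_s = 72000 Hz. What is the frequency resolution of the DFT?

DFT frequency resolution = f_s / N
= 72000 / 128 = 1125/2 Hz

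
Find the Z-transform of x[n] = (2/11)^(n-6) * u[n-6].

Time-shifting property: if X(z) = Z{x[n]}, then Z{x[n-d]} = z^(-d) * X(z)
X(z) = z/(z - 2/11) for x[n] = (2/11)^n * u[n]
Z{x[n-6]} = z^(-6) * z/(z - 2/11) = z^(-5)/(z - 2/11)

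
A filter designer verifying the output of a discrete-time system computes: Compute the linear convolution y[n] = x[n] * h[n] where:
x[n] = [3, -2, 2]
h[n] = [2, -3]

y[n] = sum_k x[k]*h[n-k]. Output length = len(x) + len(h) - 1 = 3 + 2 - 1 = 4.
y[0] = 3*2 = 6
y[1] = -2*2 + 3*-3 = -13
y[2] = 2*2 + -2*-3 = 10
y[3] = 2*-3 = -6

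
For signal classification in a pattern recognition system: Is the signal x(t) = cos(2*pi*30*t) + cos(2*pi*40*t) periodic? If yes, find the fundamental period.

f1 = 30 Hz, f2 = 40 Hz
Period T1 = 1/30, T2 = 1/40
Ratio T1/T2 = 40/30, which is rational.
The signal is periodic with fundamental period T = 1/GCD(30,40) = 1/10 s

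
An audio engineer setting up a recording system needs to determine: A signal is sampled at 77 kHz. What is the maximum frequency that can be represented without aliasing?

The maximum frequency that can be represented without aliasing
is the Nyquist frequency: f_max = f_s / 2 = 77 kHz / 2 = 77/2 kHz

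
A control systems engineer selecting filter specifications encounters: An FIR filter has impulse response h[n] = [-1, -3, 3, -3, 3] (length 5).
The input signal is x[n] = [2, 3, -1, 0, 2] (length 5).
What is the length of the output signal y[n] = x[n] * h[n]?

For linear convolution, the output length is:
len(y) = len(x) + len(h) - 1 = 5 + 5 - 1 = 9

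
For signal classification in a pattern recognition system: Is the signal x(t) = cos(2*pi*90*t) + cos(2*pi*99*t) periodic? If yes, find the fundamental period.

f1 = 90 Hz, f2 = 99 Hz
Period T1 = 1/90, T2 = 1/99
Ratio T1/T2 = 99/90, which is rational.
The signal is periodic with fundamental period T = 1/GCD(90,99) = 1/9 s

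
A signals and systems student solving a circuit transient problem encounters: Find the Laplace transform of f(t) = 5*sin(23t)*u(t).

Standard pair: sin(wt)*u(t) <-> w/(s^2+w^2)
With w = 23: L{5*sin(23t)*u(t)} = 115/(s^2+529)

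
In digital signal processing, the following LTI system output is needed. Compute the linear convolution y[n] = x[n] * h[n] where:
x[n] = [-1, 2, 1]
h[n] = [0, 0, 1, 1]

y[n] = sum_k x[k]*h[n-k]. Output length = len(x) + len(h) - 1 = 3 + 4 - 1 = 6.
y[0] = -1*0 = 0
y[1] = 2*0 + -1*0 = 0
y[2] = 1*0 + 2*0 + -1*1 = -1
y[3] = 1*0 + 2*1 + -1*1 = 1
y[4] = 1*1 + 2*1 = 3
y[5] = 1*1 = 1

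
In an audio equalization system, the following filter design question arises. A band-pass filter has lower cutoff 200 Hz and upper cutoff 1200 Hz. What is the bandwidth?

Bandwidth = f_high - f_low
= 1200 Hz - 200 Hz = 1000 Hz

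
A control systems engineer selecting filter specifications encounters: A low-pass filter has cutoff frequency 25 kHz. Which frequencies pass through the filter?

A low-pass filter passes all frequencies below the cutoff frequency 25 kHz and attenuates higher frequencies.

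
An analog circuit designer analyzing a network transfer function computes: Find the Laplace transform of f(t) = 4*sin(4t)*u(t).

Standard pair: sin(wt)*u(t) <-> w/(s^2+w^2)
With w = 4: L{4*sin(4t)*u(t)} = 16/(s^2+16)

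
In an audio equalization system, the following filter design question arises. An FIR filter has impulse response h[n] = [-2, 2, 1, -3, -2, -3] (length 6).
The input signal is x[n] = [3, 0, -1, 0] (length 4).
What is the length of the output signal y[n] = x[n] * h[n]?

For linear convolution, the output length is:
len(y) = len(x) + len(h) - 1 = 4 + 6 - 1 = 9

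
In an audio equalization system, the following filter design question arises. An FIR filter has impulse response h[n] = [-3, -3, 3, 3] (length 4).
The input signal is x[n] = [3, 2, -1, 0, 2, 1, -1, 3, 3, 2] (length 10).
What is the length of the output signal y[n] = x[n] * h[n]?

For linear convolution, the output length is:
len(y) = len(x) + len(h) - 1 = 10 + 4 - 1 = 13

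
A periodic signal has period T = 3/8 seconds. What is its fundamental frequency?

The fundamental frequency is the reciprocal of the period.
f = 1/T = 1/(3/8) = 8/3 Hz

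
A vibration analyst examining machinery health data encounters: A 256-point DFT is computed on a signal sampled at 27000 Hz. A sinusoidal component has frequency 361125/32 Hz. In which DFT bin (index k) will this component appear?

DFT frequency resolution = f_s/N = 27000/256 = 3375/32 Hz
Bin index k = f_signal / resolution = 361125/32 / 3375/32 = 107
The signal frequency 361125/32 Hz falls in DFT bin k = 107.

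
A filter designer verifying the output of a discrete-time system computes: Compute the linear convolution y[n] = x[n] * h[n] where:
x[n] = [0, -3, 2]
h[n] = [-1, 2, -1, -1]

y[n] = sum_k x[k]*h[n-k]. Output length = len(x) + len(h) - 1 = 3 + 4 - 1 = 6.
y[0] = 0*-1 = 0
y[1] = -3*-1 + 0*2 = 3
y[2] = 2*-1 + -3*2 + 0*-1 = -8
y[3] = 2*2 + -3*-1 + 0*-1 = 7
y[4] = 2*-1 + -3*-1 = 1
y[5] = 2*-1 = -2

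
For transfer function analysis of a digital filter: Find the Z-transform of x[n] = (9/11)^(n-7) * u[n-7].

Time-shifting property: if X(z) = Z{x[n]}, then Z{x[n-d]} = z^(-d) * X(z)
X(z) = z/(z - 9/11) for x[n] = (9/11)^n * u[n]
Z{x[n-7]} = z^(-7) * z/(z - 9/11) = z^(-6)/(z - 9/11)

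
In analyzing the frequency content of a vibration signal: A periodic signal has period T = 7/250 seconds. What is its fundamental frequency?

The fundamental frequency is the reciprocal of the period.
f = 1/T = 1/(7/250) = 250/7 Hz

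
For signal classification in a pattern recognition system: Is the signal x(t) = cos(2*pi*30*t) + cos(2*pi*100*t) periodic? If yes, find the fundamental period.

f1 = 30 Hz, f2 = 100 Hz
Period T1 = 1/30, T2 = 1/100
Ratio T1/T2 = 100/30, which is rational.
The signal is periodic with fundamental period T = 1/GCD(30,100) = 1/10 s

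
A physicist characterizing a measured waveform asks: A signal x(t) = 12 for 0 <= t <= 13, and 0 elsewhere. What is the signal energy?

Energy = integral of |x(t)|^2 dt over the signal duration
= 12^2 * 13 = 144 * 13 = 1872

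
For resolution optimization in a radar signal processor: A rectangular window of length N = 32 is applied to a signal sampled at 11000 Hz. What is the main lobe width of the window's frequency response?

For a rectangular window of length N,
the main lobe width in frequency is 2*f_s/N.
= 2*11000/32 = 1375/2 Hz
This determines the minimum frequency separation for resolving two sinusoids.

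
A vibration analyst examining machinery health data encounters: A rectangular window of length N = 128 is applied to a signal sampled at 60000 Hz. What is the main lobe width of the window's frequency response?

For a rectangular window of length N,
the main lobe width in frequency is 2*f_s/N.
= 2*60000/128 = 1875/2 Hz
This determines the minimum frequency separation for resolving two sinusoids.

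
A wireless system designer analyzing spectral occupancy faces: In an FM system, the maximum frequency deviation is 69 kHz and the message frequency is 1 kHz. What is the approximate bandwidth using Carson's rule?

Carson's rule: BW = 2*(delta_f + f_m)
= 2*(69 + 1) kHz = 140 kHz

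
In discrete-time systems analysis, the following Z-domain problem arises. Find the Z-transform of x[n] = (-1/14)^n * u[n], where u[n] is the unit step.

The Z-transform of a^n * u[n] is z/(z-a) for |z| > |a|.
Here a = -1/14, so X(z) = z/(z - (-1/14)) = 14z/(14z + 1)
ROC: |z| > 1/14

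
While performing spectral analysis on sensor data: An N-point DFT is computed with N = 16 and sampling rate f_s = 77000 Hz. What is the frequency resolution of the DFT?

DFT frequency resolution = f_s / N
= 77000 / 16 = 9625/2 Hz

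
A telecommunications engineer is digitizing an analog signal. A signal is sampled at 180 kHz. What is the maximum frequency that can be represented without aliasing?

The maximum frequency that can be represented without aliasing
is the Nyquist frequency: f_max = f_s / 2 = 180 kHz / 2 = 90 kHz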